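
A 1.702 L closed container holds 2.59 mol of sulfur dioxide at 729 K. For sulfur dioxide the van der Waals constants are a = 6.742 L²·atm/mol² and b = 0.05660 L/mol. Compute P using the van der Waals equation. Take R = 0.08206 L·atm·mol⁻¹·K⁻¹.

P ≈ 84.00 atm

P = nRT/(V − nb) − a n²/V²
nRT/(V − nb) = (2.59)(0.08206)(729)/(1.702 − 2.59×0.05660) = 154.94/1.5554 = 99.614 atm
a n²/V² = (6.742)(2.59)²/(1.702)² = 15.612 atm
P = 99.614 − 15.612 = 84.00 atm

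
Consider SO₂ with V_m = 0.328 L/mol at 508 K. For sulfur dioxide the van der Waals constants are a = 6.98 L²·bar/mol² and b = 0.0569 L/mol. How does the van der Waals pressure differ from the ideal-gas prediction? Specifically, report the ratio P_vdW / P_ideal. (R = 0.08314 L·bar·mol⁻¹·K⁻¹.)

Ideal: P_ideal = RT/V_m = (0.08314)(508)/0.328 = 128.766 bar
vdW: P = RT/(V_m − b) − a/V_m² = 42.2351/0.271100 − 6.98/0.107584 = 155.792 − 64.8795 = 90.913 bar
Ratio = 90.913/128.766 = 0.7060

P_vdW / P_ideal ≈ 0.7060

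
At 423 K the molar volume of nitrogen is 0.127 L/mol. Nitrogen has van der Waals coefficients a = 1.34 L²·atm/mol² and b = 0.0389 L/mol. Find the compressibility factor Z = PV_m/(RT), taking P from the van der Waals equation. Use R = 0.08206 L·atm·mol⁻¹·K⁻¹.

Z ≈ 1.138

P = RT/(V_m − b) − a/V_m² = (0.08206)(423)/(0.127 − 0.0389) − 1.34/(0.127)²
  = 34.711/0.088100 − 83.080 = 394.00 − 83.080 = 310.92 atm
Z = PV_m/(RT) = (310.92)(0.127)/((0.08206)(423)) = 39.487/34.711 = 1.138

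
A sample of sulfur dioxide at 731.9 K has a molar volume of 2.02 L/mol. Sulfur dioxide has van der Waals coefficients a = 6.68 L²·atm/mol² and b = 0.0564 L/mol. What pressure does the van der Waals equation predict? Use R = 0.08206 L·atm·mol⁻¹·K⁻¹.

P ≈ 28.95 atm

P = RT/(V_m − b) − a/V_m²
RT/(V_m − b) = (0.08206)(731.9)/(2.02 − 0.0564) = 60.060/1.9636 = 30.587 atm
a/V_m² = 6.68/(2.02)² = 1.6371 atm
P = 30.587 − 1.6371 = 28.95 atm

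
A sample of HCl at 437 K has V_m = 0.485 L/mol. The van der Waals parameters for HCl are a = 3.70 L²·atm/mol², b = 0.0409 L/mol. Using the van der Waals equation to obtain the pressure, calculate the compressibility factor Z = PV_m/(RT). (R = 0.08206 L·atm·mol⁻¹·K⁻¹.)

Z ≈ 0.8794

P = RT/(V_m − b) − a/V_m² = (0.08206)(437)/(0.485 − 0.0409) − 3.70/(0.485)²
  = 35.860/0.44410 − 15.730 = 80.748 − 15.730 = 65.018 atm
Z = PV_m/(RT) = (65.018)(0.485)/((0.08206)(437)) = 31.534/35.860 = 0.8794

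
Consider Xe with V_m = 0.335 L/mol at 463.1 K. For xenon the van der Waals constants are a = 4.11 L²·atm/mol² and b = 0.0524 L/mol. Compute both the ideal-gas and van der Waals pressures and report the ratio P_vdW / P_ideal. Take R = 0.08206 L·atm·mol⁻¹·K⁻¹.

Ideal: P_ideal = RT/V_m = (0.08206)(463.1)/0.335 = 113.439 atm
vdW: P = RT/(V_m − b) − a/V_m² = 38.0020/0.282600 − 4.11/0.112225 = 134.473 − 36.6229 = 97.850 atm
Ratio = 97.850/113.439 = 0.8626

P_vdW / P_ideal ≈ 0.8626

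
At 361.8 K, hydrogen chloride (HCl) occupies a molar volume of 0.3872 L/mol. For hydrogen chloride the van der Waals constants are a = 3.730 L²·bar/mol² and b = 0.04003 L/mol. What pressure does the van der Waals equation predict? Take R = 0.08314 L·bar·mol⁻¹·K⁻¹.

P ≈ 61.76 bar

P = RT/(V_m − b) − a/V_m²
RT/(V_m − b) = (0.08314)(361.8)/(0.3872 − 0.04003) = 30.080/0.34717 = 86.643 bar
a/V_m² = 3.730/(0.3872)² = 24.879 bar
P = 86.643 − 24.879 = 61.76 bar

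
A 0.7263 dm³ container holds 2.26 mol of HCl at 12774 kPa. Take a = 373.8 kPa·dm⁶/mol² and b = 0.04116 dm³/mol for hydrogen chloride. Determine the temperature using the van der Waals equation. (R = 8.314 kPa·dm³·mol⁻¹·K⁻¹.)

T ≈ 552.5 K

T = (P + a n²/V²)(V − nb)/(nR)
P + a n²/V² = 12774 + (373.8)(2.26)²/(0.7263)² = 16393 kPa
V − nb = 0.7263 − (2.26)(0.04116) = 0.63328 dm³
T = (16393)(0.63328)/((2.26)(8.314)) = 552.5 K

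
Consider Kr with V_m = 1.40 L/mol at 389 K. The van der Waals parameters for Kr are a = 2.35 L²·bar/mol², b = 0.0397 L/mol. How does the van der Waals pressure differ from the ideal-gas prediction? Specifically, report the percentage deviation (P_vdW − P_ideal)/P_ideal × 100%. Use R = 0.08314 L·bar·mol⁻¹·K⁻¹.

Ideal: P_ideal = RT/V_m = (0.08314)(389)/1.40 = 23.1010 bar
vdW: P = RT/(V_m − b) − a/V_m² = 32.3415/1.36030 − 2.35/1.96000 = 23.7753 − 1.19898 = 22.5763 bar
% deviation = (22.5763 − 23.1010)/23.1010 × 100% = -2.27%

-2.27 %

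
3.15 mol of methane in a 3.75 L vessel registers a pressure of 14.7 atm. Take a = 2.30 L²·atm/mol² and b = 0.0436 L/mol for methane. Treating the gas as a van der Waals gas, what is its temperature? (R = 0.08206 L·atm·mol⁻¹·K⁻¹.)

T = (P + a n²/V²)(V − nb)/(nR)
P + a n²/V² = 14.7 + (2.30)(3.15)²/(3.75)² = 16.323 atm
V − nb = 3.75 − (3.15)(0.0436) = 3.6127 L
T = (16.323)(3.6127)/((3.15)(0.08206)) = 228.1 K

T ≈ 228.1 K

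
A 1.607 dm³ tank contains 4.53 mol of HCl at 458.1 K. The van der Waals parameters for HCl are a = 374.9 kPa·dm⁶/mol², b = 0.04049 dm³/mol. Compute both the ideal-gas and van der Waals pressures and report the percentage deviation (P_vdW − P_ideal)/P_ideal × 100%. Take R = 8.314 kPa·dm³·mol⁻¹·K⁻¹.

Ideal: P_ideal = nRT/V = (4.53)(8.314)(458.1)/1.607 = 10736.3 kPa
vdW: P = nRT/(V − nb) − a n²/V² = 17253.2/1.42358 − 7693.29/2.58245 = 12119.6 − 2979.07 = 9140.5 kPa
% deviation = (9140.5 − 10736.3)/10736.3 × 100% = -14.86%

-14.86 %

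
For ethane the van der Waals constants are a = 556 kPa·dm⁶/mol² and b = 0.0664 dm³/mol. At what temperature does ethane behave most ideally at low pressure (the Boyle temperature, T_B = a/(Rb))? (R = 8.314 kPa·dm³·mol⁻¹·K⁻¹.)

T_B ≈ 1007 K

For a van der Waals gas the second virial coefficient B₂ = b − a/(RT) vanishes at T_B = a/(Rb).
T_B = 556/(8.314×0.0664) = 556/0.55205 = 1007 K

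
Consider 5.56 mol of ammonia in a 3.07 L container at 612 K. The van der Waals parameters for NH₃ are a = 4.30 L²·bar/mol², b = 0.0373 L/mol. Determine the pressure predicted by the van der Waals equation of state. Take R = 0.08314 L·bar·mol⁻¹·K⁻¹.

P ≈ 84.72 bar

P = nRT/(V − nb) − a n²/V²
nRT/(V − nb) = (5.56)(0.08314)(612)/(3.07 − 5.56×0.0373) = 282.90/2.8626 = 98.826 bar
a n²/V² = (4.30)(5.56)²/(3.07)² = 14.104 bar
P = 98.826 − 14.104 = 84.72 bar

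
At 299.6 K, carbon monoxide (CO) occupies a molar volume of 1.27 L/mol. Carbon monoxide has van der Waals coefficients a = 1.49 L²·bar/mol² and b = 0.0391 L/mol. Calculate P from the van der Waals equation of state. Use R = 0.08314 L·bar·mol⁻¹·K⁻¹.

P = RT/(V_m − b) − a/V_m²
RT/(V_m − b) = (0.08314)(299.6)/(1.27 − 0.0391) = 24.909/1.2309 = 20.236 bar
a/V_m² = 1.49/(1.27)² = 0.92380 bar
P = 20.236 − 0.92380 = 19.31 bar

P ≈ 19.31 bar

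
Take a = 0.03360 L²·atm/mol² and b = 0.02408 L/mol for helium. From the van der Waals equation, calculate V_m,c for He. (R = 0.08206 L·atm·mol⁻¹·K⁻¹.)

For a van der Waals gas, V_m,c = 3b.
V_m,c = 3×0.02408 = 0.07224 L/mol

V_m,c ≈ 0.07224 L/mol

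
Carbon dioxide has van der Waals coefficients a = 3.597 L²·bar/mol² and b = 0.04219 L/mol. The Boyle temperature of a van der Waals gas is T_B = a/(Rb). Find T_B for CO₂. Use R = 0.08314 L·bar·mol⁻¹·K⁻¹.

T_B ≈ 1025 K

For a van der Waals gas the second virial coefficient B₂ = b − a/(RT) vanishes at T_B = a/(Rb).
T_B = 3.597/(0.08314×0.04219) = 3.597/0.0035077 = 1025 K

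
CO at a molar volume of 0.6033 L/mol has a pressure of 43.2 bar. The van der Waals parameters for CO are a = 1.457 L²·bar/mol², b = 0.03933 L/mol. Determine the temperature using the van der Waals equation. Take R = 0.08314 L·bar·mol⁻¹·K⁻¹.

T = (P + a/V_m²)(V_m − b)/R
P + a/V_m² = 43.2 + 1.457/(0.6033)² = 47.203 bar
V_m − b = 0.6033 − 0.03933 = 0.56397 L/mol
T = (47.203)(0.56397)/0.08314 = 320.2 K

T ≈ 320.2 K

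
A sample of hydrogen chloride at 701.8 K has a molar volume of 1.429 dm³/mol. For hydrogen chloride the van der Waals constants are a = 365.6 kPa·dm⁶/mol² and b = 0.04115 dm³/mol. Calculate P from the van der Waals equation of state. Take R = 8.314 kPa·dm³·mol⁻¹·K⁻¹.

P ≈ 4025 kPa

P = RT/(V_m − b) − a/V_m²
RT/(V_m − b) = (8.314)(701.8)/(1.429 − 0.04115) = 5834.8/1.3879 = 4204.0 kPa
a/V_m² = 365.6/(1.429)² = 179.04 kPa
P = 4204.0 − 179.04 = 4025 kPa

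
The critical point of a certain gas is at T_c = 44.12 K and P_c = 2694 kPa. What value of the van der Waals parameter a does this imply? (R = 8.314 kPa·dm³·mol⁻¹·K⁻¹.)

From T_c = 8a/(27Rb) and P_c = a/(27b²): a = 27 R² T_c²/(64 P_c).
a = 27×(8.314)²×(44.12)²/(64×2694) = 3632911/172416 = 21.07 kPa·dm⁶/mol²

a ≈ 21.07 kPa·dm⁶/mol²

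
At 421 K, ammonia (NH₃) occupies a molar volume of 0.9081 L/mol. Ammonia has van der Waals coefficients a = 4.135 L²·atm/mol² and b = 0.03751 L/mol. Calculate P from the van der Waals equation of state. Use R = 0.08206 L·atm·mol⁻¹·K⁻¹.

P ≈ 34.67 atm

P = RT/(V_m − b) − a/V_m²
RT/(V_m − b) = (0.08206)(421)/(0.9081 − 0.03751) = 34.547/0.87059 = 39.682 atm
a/V_m² = 4.135/(0.9081)² = 5.0143 atm
P = 39.682 − 5.0143 = 34.67 atm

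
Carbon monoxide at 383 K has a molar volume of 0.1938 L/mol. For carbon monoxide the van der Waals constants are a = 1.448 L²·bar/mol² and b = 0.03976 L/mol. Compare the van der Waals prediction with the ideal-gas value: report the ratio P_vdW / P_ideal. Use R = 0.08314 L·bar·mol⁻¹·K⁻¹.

Ideal: P_ideal = RT/V_m = (0.08314)(383)/0.1938 = 164.307 bar
vdW: P = RT/(V_m − b) − a/V_m² = 31.8426/0.154040 − 1.448/0.0375584 = 206.716 − 38.5533 = 168.163 bar
Ratio = 168.163/164.307 = 1.023

P_vdW / P_ideal ≈ 1.023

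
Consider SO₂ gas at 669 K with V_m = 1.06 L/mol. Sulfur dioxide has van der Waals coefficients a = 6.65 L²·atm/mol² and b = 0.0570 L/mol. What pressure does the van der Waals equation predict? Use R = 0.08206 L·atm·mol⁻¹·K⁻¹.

P = RT/(V_m − b) − a/V_m²
RT/(V_m − b) = (0.08206)(669)/(1.06 − 0.0570) = 54.898/1.0030 = 54.734 atm
a/V_m² = 6.65/(1.06)² = 5.9185 atm
P = 54.734 − 5.9185 = 48.82 atm

P ≈ 48.82 atm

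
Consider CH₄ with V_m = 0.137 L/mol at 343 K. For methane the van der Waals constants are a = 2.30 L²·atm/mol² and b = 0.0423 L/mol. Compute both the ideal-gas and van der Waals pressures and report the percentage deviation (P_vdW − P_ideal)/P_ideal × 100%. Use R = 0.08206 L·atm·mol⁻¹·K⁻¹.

-14.98 %

Ideal: P_ideal = RT/V_m = (0.08206)(343)/0.137 = 205.449 atm
vdW: P = RT/(V_m − b) − a/V_m² = 28.1466/0.0947000 − 2.30/0.0187690 = 297.219 − 122.542 = 174.677 atm
% deviation = (174.677 − 205.449)/205.449 × 100% = -14.98%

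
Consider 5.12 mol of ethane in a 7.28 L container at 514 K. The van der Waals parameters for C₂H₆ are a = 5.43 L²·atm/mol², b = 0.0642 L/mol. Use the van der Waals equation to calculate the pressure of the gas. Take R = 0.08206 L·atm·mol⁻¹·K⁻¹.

P ≈ 28.38 atm

P = nRT/(V − nb) − a n²/V²
nRT/(V − nb) = (5.12)(0.08206)(514)/(7.28 − 5.12×0.0642) = 215.96/6.9513 = 31.068 atm
a n²/V² = (5.43)(5.12)²/(7.28)² = 2.6858 atm
P = 31.068 − 2.6858 = 28.38 atm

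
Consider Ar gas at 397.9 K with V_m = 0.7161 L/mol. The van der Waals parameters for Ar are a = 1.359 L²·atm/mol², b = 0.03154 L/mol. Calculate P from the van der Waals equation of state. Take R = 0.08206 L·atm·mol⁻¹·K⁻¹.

P = RT/(V_m − b) − a/V_m²
RT/(V_m − b) = (0.08206)(397.9)/(0.7161 − 0.03154) = 32.652/0.68456 = 47.698 atm
a/V_m² = 1.359/(0.7161)² = 2.6502 atm
P = 47.698 − 2.6502 = 45.05 atm

P ≈ 45.05 atm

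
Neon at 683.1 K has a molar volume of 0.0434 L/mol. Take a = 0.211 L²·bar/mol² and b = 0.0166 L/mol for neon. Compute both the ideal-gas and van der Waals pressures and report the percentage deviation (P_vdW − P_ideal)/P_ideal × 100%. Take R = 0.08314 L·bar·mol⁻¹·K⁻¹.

53.38 %

Ideal: P_ideal = RT/V_m = (0.08314)(683.1)/0.0434 = 1308.59 bar
vdW: P = RT/(V_m − b) − a/V_m² = 56.7929/0.0268000 − 0.211/0.00188356 = 2119.14 − 112.022 = 2007.12 bar
% deviation = (2007.12 − 1308.59)/1308.59 × 100% = 53.38%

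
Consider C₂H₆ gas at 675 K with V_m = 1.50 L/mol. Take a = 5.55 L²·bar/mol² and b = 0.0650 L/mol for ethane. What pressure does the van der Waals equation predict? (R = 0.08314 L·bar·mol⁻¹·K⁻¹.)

P ≈ 36.64 bar

P = RT/(V_m − b) − a/V_m²
RT/(V_m − b) = (0.08314)(675)/(1.50 − 0.0650) = 56.120/1.4350 = 39.108 bar
a/V_m² = 5.55/(1.50)² = 2.4667 bar
P = 39.108 − 2.4667 = 36.64 bar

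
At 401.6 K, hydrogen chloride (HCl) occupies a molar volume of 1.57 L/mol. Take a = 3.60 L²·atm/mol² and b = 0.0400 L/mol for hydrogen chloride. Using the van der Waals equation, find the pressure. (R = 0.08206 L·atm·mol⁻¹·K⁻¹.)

P ≈ 20.08 atm

P = RT/(V_m − b) − a/V_m²
RT/(V_m − b) = (0.08206)(401.6)/(1.57 − 0.0400) = 32.955/1.5300 = 21.539 atm
a/V_m² = 3.60/(1.57)² = 1.4605 atm
P = 21.539 − 1.4605 = 20.08 atm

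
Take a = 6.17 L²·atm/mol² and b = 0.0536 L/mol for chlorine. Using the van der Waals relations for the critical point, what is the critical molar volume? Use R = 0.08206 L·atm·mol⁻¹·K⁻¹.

V_m,c ≈ 0.1608 L/mol

For a van der Waals gas, V_m,c = 3b.
V_m,c = 3×0.0536 = 0.1608 L/mol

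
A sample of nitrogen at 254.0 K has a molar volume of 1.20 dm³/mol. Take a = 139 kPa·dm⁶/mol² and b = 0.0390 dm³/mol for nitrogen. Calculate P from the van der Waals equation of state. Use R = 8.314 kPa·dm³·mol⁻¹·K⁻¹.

P = RT/(V_m − b) − a/V_m²
RT/(V_m − b) = (8.314)(254.0)/(1.20 − 0.0390) = 2111.8/1.1610 = 1818.9 kPa
a/V_m² = 139/(1.20)² = 96.528 kPa
P = 1818.9 − 96.528 = 1722 kPa

P ≈ 1722 kPa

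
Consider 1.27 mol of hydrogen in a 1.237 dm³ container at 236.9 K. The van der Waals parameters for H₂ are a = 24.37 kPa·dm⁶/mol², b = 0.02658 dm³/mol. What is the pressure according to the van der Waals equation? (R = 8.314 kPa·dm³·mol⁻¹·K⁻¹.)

P = nRT/(V − nb) − a n²/V²
nRT/(V − nb) = (1.27)(8.314)(236.9)/(1.237 − 1.27×0.02658) = 2501.4/1.2032 = 2079.0 kPa
a n²/V² = (24.37)(1.27)²/(1.237)² = 25.688 kPa
P = 2079.0 − 25.688 = 2053 kPa

P ≈ 2053 kPa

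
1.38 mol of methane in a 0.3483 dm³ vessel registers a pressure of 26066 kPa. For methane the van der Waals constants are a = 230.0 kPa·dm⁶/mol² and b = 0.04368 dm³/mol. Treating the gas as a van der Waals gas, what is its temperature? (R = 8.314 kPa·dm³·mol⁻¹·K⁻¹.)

T = (P + a n²/V²)(V − nb)/(nR)
P + a n²/V² = 26066 + (230.0)(1.38)²/(0.3483)² = 29677 kPa
V − nb = 0.3483 − (1.38)(0.04368) = 0.28802 dm³
T = (29677)(0.28802)/((1.38)(8.314)) = 745.0 K

T ≈ 745.0 K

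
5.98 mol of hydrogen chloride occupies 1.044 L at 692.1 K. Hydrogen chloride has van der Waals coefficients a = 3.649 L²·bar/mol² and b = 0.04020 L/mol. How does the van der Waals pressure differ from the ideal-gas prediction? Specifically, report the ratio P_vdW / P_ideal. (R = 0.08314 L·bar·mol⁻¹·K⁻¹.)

P_vdW / P_ideal ≈ 0.9359

Ideal: P_ideal = nRT/V = (5.98)(0.08314)(692.1)/1.044 = 329.594 bar
vdW: P = nRT/(V − nb) − a n²/V² = 344.096/0.803604 − 130.490/1.08994 = 428.191 − 119.722 = 308.469 bar
Ratio = 308.469/329.594 = 0.9359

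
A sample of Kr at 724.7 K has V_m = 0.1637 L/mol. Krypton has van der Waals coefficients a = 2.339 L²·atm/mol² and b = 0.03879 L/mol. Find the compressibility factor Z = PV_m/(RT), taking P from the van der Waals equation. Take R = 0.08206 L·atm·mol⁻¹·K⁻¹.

Z ≈ 1.070

P = RT/(V_m − b) − a/V_m² = (0.08206)(724.7)/(0.1637 − 0.03879) − 2.339/(0.1637)²
  = 59.469/0.12491 − 87.284 = 476.09 − 87.284 = 388.81 atm
Z = PV_m/(RT) = (388.81)(0.1637)/((0.08206)(724.7)) = 63.648/59.469 = 1.070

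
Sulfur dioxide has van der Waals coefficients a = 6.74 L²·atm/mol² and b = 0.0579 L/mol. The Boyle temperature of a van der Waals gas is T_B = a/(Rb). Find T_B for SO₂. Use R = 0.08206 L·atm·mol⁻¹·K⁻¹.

For a van der Waals gas the second virial coefficient B₂ = b − a/(RT) vanishes at T_B = a/(Rb).
T_B = 6.74/(0.08206×0.0579) = 6.74/0.0047513 = 1419 K

T_B ≈ 1419 K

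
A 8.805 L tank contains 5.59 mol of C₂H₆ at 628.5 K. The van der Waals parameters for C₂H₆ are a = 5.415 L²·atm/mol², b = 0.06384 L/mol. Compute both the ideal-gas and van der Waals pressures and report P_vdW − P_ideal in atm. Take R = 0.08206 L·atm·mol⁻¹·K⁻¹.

Ideal: P_ideal = nRT/V = (5.59)(0.08206)(628.5)/8.805 = 32.7431 atm
vdW: P = nRT/(V − nb) − a n²/V² = 288.303/8.44813 − 169.208/77.5280 = 34.1263 − 2.18254 = 31.9438 atm
ΔP = 31.9438 − 32.7431 = -0.799 atm

ΔP ≈ -0.799 atm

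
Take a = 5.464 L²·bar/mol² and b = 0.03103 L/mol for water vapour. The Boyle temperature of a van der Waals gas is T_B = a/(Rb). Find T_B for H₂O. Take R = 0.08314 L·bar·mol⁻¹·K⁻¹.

T_B ≈ 2118 K

For a van der Waals gas the second virial coefficient B₂ = b − a/(RT) vanishes at T_B = a/(Rb).
T_B = 5.464/(0.08314×0.03103) = 5.464/0.0025798 = 2118 K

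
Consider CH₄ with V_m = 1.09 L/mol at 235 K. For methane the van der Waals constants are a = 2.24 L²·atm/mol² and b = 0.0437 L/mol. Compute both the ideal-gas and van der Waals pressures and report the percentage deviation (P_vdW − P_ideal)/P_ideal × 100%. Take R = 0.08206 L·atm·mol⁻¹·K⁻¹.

-6.48 %

Ideal: P_ideal = RT/V_m = (0.08206)(235)/1.09 = 17.6918 atm
vdW: P = RT/(V_m − b) − a/V_m² = 19.2841/1.04630 − 2.24/1.18810 = 18.4308 − 1.88536 = 16.5454 atm
% deviation = (16.5454 − 17.6918)/17.6918 × 100% = -6.48%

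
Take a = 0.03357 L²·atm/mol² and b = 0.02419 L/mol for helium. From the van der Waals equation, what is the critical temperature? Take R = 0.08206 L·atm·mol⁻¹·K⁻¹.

For a van der Waals gas, T_c = 8a/(27Rb).
T_c = 8×0.03357/(27×0.08206×0.02419) = 0.26856/0.053596 = 5.011 K

T_c ≈ 5.011 K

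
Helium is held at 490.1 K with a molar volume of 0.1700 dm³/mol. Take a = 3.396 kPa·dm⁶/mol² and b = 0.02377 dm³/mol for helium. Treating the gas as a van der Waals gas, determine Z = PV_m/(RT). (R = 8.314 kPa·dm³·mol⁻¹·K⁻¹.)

P = RT/(V_m − b) − a/V_m² = (8.314)(490.1)/(0.1700 − 0.02377) − 3.396/(0.1700)²
  = 4074.7/0.14623 − 117.51 = 27865 − 117.51 = 27747 kPa
Z = PV_m/(RT) = (27747)(0.1700)/((8.314)(490.1)) = 4717.0/4074.7 = 1.158

Z ≈ 1.158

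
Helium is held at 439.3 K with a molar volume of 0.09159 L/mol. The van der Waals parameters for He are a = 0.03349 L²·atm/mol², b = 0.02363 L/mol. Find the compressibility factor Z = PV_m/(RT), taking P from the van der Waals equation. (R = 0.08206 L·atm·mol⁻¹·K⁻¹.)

Z ≈ 1.338

P = RT/(V_m − b) − a/V_m² = (0.08206)(439.3)/(0.09159 − 0.02363) − 0.03349/(0.09159)²
  = 36.049/0.067960 − 3.9923 = 530.44 − 3.9923 = 526.45 atm
Z = PV_m/(RT) = (526.45)(0.09159)/((0.08206)(439.3)) = 48.218/36.049 = 1.338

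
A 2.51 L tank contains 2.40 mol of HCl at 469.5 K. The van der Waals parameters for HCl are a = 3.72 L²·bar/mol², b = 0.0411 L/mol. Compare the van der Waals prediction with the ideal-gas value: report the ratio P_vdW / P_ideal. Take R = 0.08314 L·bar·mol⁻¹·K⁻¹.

Ideal: P_ideal = nRT/V = (2.40)(0.08314)(469.5)/2.51 = 37.3236 bar
vdW: P = nRT/(V − nb) − a n²/V² = 93.6822/2.41136 − 21.4272/6.30010 = 38.8504 − 3.40109 = 35.4493 bar
Ratio = 35.4493/37.3236 = 0.9498

P_vdW / P_ideal ≈ 0.9498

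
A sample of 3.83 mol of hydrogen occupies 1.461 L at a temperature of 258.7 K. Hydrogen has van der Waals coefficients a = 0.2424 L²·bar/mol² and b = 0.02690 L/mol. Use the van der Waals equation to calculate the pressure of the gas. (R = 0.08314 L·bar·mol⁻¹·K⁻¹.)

P ≈ 59.00 bar

P = nRT/(V − nb) − a n²/V²
nRT/(V − nb) = (3.83)(0.08314)(258.7)/(1.461 − 3.83×0.02690) = 82.377/1.3580 = 60.661 bar
a n²/V² = (0.2424)(3.83)²/(1.461)² = 1.6658 bar
P = 60.661 − 1.6658 = 59.00 bar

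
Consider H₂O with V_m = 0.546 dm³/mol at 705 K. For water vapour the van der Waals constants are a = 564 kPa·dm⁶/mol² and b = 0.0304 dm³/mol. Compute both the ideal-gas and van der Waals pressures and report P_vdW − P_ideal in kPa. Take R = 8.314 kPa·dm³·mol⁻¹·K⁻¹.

Ideal: P_ideal = RT/V_m = (8.314)(705)/0.546 = 10735.1 kPa
vdW: P = RT/(V_m − b) − a/V_m² = 5861.37/0.515600 − 564/0.298116 = 11368.1 − 1891.88 = 9476.2 kPa
ΔP = 9476.2 − 10735.1 = -1259 kPa

ΔP ≈ -1259 kPa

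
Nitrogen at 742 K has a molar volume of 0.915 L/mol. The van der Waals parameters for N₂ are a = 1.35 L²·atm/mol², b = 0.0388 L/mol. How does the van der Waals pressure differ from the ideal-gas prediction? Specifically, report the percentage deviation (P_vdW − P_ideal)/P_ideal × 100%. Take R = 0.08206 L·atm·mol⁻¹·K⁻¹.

2.01 %

Ideal: P_ideal = RT/V_m = (0.08206)(742)/0.915 = 66.5448 atm
vdW: P = RT/(V_m − b) − a/V_m² = 60.8885/0.876200 − 1.35/0.837225 = 69.4916 − 1.61247 = 67.8791 atm
% deviation = (67.8791 − 66.5448)/66.5448 × 100% = 2.01%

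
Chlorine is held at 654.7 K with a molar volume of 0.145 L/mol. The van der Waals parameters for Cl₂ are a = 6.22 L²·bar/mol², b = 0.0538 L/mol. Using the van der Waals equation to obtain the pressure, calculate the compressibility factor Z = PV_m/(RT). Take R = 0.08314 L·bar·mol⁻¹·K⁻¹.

Z ≈ 0.8018

P = RT/(V_m − b) − a/V_m² = (0.08314)(654.7)/(0.145 − 0.0538) − 6.22/(0.145)²
  = 54.432/0.091200 − 295.84 = 596.84 − 295.84 = 301.00 bar
Z = PV_m/(RT) = (301.00)(0.145)/((0.08314)(654.7)) = 43.645/54.432 = 0.8018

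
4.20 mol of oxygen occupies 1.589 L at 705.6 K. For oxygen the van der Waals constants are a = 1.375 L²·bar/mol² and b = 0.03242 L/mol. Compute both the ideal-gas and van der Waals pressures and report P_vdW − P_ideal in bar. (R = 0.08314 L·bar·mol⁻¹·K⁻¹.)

ΔP ≈ 4.93 bar

Ideal: P_ideal = nRT/V = (4.20)(0.08314)(705.6)/1.589 = 155.058 bar
vdW: P = nRT/(V − nb) − a n²/V² = 246.387/1.45284 − 24.2550/2.52492 = 169.590 − 9.60624 = 159.984 bar
ΔP = 159.984 − 155.058 = 4.93 bar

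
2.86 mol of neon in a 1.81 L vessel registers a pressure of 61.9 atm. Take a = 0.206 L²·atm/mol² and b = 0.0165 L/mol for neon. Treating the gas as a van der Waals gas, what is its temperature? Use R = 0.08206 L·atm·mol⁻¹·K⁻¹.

T ≈ 468.8 K

T = (P + a n²/V²)(V − nb)/(nR)
P + a n²/V² = 61.9 + (0.206)(2.86)²/(1.81)² = 62.414 atm
V − nb = 1.81 − (2.86)(0.0165) = 1.7628 L
T = (62.414)(1.7628)/((2.86)(0.08206)) = 468.8 K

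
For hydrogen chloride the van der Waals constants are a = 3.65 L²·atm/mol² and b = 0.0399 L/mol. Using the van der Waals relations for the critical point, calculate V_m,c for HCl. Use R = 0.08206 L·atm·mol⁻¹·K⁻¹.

V_m,c ≈ 0.1197 L/mol

For a van der Waals gas, V_m,c = 3b.
V_m,c = 3×0.0399 = 0.1197 L/mol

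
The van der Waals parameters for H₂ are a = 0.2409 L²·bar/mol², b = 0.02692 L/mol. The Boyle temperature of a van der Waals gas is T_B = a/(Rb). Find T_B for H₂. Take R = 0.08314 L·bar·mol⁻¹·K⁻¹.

T_B ≈ 107.6 K

For a van der Waals gas the second virial coefficient B₂ = b − a/(RT) vanishes at T_B = a/(Rb).
T_B = 0.2409/(0.08314×0.02692) = 0.2409/0.0022381 = 107.6 K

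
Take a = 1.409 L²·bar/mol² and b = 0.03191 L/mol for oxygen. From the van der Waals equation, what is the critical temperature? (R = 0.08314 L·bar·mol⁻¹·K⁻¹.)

For a van der Waals gas, T_c = 8a/(27Rb).
T_c = 8×1.409/(27×0.08314×0.03191) = 11.272/0.071631 = 157.4 K

T_c ≈ 157.4 K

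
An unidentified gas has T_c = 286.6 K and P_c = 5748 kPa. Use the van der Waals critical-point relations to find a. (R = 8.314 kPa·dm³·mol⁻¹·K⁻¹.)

a ≈ 416.7 kPa·dm⁶/mol²

From T_c = 8a/(27Rb) and P_c = a/(27b²): a = 27 R² T_c²/(64 P_c).
a = 27×(8.314)²×(286.6)²/(64×5748) = 153297890/367872 = 416.7 kPa·dm⁶/mol²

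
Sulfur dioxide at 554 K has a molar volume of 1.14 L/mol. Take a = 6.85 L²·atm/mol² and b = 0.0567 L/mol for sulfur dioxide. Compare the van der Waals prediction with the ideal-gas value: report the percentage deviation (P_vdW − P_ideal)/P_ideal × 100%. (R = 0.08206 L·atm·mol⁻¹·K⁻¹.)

-7.98 %

Ideal: P_ideal = RT/V_m = (0.08206)(554)/1.14 = 39.8783 atm
vdW: P = RT/(V_m − b) − a/V_m² = 45.4612/1.08330 − 6.85/1.29960 = 41.9655 − 5.27085 = 36.6947 atm
% deviation = (36.6947 − 39.8783)/39.8783 × 100% = -7.98%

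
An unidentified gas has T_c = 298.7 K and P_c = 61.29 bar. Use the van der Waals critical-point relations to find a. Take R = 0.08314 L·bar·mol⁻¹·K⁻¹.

From T_c = 8a/(27Rb) and P_c = a/(27b²): a = 27 R² T_c²/(64 P_c).
a = 27×(0.08314)²×(298.7)²/(64×61.29) = 16652/3922.6 = 4.245 L²·bar/mol²

a ≈ 4.245 L²·bar/mol²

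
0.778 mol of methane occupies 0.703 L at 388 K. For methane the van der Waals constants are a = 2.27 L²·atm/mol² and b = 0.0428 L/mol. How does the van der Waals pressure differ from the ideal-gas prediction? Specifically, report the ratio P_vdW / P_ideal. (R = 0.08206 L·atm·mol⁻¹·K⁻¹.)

P_vdW / P_ideal ≈ 0.9708

Ideal: P_ideal = nRT/V = (0.778)(0.08206)(388)/0.703 = 35.2361 atm
vdW: P = nRT/(V − nb) − a n²/V² = 24.7710/0.669702 − 1.37399/0.494209 = 36.9881 − 2.78018 = 34.2079 atm
Ratio = 34.2079/35.2361 = 0.9708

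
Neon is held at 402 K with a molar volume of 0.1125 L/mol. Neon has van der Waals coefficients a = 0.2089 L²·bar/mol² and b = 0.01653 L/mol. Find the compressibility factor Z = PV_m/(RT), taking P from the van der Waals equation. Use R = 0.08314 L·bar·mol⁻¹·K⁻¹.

Z ≈ 1.117

P = RT/(V_m − b) − a/V_m² = (0.08314)(402)/(0.1125 − 0.01653) − 0.2089/(0.1125)²
  = 33.422/0.095970 − 16.506 = 348.25 − 16.506 = 331.74 bar
Z = PV_m/(RT) = (331.74)(0.1125)/((0.08314)(402)) = 37.321/33.422 = 1.117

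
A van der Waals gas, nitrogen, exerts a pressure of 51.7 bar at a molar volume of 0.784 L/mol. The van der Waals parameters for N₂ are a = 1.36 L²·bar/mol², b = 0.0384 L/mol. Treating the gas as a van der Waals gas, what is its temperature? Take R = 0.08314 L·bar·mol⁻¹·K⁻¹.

T ≈ 483.5 K

T = (P + a/V_m²)(V_m − b)/R
P + a/V_m² = 51.7 + 1.36/(0.784)² = 53.913 bar
V_m − b = 0.784 − 0.0384 = 0.74560 L/mol
T = (53.913)(0.74560)/0.08314 = 483.5 K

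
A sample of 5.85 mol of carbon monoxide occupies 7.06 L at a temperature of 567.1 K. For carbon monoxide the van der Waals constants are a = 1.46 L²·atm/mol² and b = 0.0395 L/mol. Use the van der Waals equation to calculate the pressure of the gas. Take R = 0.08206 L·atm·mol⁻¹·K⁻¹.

P = nRT/(V − nb) − a n²/V²
nRT/(V − nb) = (5.85)(0.08206)(567.1)/(7.06 − 5.85×0.0395) = 272.24/6.8289 = 39.866 atm
a n²/V² = (1.46)(5.85)²/(7.06)² = 1.0024 atm
P = 39.866 − 1.0024 = 38.86 atm

P ≈ 38.86 atm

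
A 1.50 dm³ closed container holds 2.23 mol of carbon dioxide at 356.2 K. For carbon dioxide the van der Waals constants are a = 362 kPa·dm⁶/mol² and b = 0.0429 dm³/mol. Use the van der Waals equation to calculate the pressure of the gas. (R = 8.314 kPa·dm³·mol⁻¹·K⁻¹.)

P ≈ 3903 kPa

P = nRT/(V − nb) − a n²/V²
nRT/(V − nb) = (2.23)(8.314)(356.2)/(1.50 − 2.23×0.0429) = 6604.0/1.4043 = 4702.7 kPa
a n²/V² = (362)(2.23)²/(1.50)² = 800.08 kPa
P = 4702.7 − 800.08 = 3903 kPa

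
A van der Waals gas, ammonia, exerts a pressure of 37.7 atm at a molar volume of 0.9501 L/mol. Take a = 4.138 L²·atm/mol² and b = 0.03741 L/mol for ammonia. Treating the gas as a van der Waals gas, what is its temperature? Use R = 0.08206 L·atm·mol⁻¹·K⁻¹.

T ≈ 470.3 K

T = (P + a/V_m²)(V_m − b)/R
P + a/V_m² = 37.7 + 4.138/(0.9501)² = 42.284 atm
V_m − b = 0.9501 − 0.03741 = 0.91269 L/mol
T = (42.284)(0.91269)/0.08206 = 470.3 K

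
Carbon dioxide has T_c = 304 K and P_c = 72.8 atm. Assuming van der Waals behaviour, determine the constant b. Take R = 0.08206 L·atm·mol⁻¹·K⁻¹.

From T_c = 8a/(27Rb) and P_c = a/(27b²): b = R T_c/(8 P_c).
b = (0.08206)(304)/(8×72.8) = 24.946/582.40 = 0.04283 L/mol

b ≈ 0.04283 L/mol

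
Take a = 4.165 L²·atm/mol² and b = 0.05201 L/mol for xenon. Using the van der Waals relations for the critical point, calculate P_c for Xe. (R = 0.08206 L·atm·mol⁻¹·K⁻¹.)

For a van der Waals gas, P_c = a/(27b²).
P_c = 4.165/(27×(0.05201)²) = 4.165/0.073036 = 57.03 atm

P_c ≈ 57.03 atm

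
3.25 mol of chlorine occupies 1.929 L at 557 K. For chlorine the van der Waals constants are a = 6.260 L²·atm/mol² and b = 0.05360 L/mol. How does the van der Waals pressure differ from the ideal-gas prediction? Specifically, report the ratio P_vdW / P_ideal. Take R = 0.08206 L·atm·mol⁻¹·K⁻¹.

Ideal: P_ideal = nRT/V = (3.25)(0.08206)(557)/1.929 = 77.0084 atm
vdW: P = nRT/(V − nb) − a n²/V² = 148.549/1.75480 − 66.1213/3.72104 = 84.6530 − 17.7696 = 66.8834 atm
Ratio = 66.8834/77.0084 = 0.8685

P_vdW / P_ideal ≈ 0.8685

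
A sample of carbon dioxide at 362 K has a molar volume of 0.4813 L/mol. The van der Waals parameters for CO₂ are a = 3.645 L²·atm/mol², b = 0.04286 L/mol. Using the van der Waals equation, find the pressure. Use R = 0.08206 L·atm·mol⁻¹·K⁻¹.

P ≈ 52.02 atm

P = RT/(V_m − b) − a/V_m²
RT/(V_m − b) = (0.08206)(362)/(0.4813 − 0.04286) = 29.706/0.43844 = 67.754 atm
a/V_m² = 3.645/(0.4813)² = 15.735 atm
P = 67.754 − 15.735 = 52.02 atm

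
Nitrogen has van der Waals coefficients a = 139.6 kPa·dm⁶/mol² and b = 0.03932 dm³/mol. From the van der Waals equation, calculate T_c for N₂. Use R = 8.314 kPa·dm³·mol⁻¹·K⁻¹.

For a van der Waals gas, T_c = 8a/(27Rb).
T_c = 8×139.6/(27×8.314×0.03932) = 1116.8/8.8265 = 126.5 K

T_c ≈ 126.5 K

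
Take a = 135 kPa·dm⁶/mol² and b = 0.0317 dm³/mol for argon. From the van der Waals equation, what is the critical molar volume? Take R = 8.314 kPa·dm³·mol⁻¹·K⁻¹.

For a van der Waals gas, V_m,c = 3b.
V_m,c = 3×0.0317 = 0.09510 dm³/mol

V_m,c ≈ 0.09510 dm³/mol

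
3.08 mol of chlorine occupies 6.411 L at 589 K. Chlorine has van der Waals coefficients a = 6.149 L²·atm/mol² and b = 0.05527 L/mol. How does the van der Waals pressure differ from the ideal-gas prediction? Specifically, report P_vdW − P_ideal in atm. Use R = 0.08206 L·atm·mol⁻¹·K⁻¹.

Ideal: P_ideal = nRT/V = (3.08)(0.08206)(589)/6.411 = 23.2205 atm
vdW: P = nRT/(V − nb) − a n²/V² = 148.867/6.24077 − 58.3319/41.1009 = 23.8539 − 1.41924 = 22.4347 atm
ΔP = 22.4347 − 23.2205 = -0.786 atm

ΔP ≈ -0.786 atm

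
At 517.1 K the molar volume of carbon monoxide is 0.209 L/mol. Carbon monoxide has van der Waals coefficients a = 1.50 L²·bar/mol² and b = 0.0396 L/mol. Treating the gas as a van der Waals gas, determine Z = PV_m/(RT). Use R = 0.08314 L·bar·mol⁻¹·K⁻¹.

P = RT/(V_m − b) − a/V_m² = (0.08314)(517.1)/(0.209 − 0.0396) − 1.50/(0.209)²
  = 42.992/0.16940 − 34.340 = 253.79 − 34.340 = 219.45 bar
Z = PV_m/(RT) = (219.45)(0.209)/((0.08314)(517.1)) = 45.865/42.992 = 1.067

Z ≈ 1.067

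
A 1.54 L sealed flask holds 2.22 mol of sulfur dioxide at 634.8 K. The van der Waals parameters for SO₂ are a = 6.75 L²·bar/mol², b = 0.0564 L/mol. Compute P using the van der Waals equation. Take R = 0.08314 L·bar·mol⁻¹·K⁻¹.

P ≈ 68.79 bar

P = nRT/(V − nb) − a n²/V²
nRT/(V − nb) = (2.22)(0.08314)(634.8)/(1.54 − 2.22×0.0564) = 117.17/1.4148 = 82.817 bar
a n²/V² = (6.75)(2.22)²/(1.54)² = 14.027 bar
P = 82.817 − 14.027 = 68.79 bar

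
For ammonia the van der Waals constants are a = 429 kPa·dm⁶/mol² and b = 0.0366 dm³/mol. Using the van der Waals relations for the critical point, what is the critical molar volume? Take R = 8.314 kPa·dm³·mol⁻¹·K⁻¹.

For a van der Waals gas, V_m,c = 3b.
V_m,c = 3×0.0366 = 0.1098 dm³/mol

V_m,c ≈ 0.1098 dm³/mol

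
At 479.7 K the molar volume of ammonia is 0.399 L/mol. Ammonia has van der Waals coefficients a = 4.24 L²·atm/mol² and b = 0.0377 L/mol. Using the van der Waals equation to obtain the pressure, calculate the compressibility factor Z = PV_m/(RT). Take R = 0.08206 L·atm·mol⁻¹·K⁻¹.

Z ≈ 0.8344

P = RT/(V_m − b) − a/V_m² = (0.08206)(479.7)/(0.399 − 0.0377) − 4.24/(0.399)²
  = 39.364/0.36130 − 26.633 = 108.95 − 26.633 = 82.32 atm
Z = PV_m/(RT) = (82.32)(0.399)/((0.08206)(479.7)) = 32.846/39.364 = 0.8344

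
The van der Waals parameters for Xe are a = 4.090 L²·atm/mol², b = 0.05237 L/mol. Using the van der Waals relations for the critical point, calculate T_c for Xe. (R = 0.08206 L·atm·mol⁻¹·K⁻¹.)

T_c ≈ 282.0 K

For a van der Waals gas, T_c = 8a/(27Rb).
T_c = 8×4.090/(27×0.08206×0.05237) = 32.720/0.11603 = 282.0 K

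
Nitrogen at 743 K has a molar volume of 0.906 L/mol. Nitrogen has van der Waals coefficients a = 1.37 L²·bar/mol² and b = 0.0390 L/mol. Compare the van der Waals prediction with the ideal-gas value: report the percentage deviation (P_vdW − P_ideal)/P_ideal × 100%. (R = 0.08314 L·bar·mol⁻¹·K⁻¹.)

Ideal: P_ideal = RT/V_m = (0.08314)(743)/0.906 = 68.1821 bar
vdW: P = RT/(V_m − b) − a/V_m² = 61.7730/0.867000 − 1.37/0.820836 = 71.2491 − 1.66903 = 69.5801 bar
% deviation = (69.5801 − 68.1821)/68.1821 × 100% = 2.05%

2.05 %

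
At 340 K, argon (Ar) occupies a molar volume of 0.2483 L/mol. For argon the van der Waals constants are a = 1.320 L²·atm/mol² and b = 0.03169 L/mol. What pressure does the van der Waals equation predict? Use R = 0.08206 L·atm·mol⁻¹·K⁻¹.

P = RT/(V_m − b) − a/V_m²
RT/(V_m − b) = (0.08206)(340)/(0.2483 − 0.03169) = 27.900/0.21661 = 128.80 atm
a/V_m² = 1.320/(0.2483)² = 21.410 atm
P = 128.80 − 21.410 = 107.4 atm

P ≈ 107.4 atm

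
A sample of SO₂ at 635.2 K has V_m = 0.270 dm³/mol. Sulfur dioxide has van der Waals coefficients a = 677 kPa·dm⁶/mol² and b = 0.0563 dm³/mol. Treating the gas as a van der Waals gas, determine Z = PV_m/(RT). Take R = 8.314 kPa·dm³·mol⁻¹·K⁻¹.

Z ≈ 0.7887

P = RT/(V_m − b) − a/V_m² = (8.314)(635.2)/(0.270 − 0.0563) − 677/(0.270)²
  = 5281.1/0.21370 − 9286.7 = 24713 − 9286.7 = 15426 kPa
Z = PV_m/(RT) = (15426)(0.270)/((8.314)(635.2)) = 4165.0/5281.1 = 0.7887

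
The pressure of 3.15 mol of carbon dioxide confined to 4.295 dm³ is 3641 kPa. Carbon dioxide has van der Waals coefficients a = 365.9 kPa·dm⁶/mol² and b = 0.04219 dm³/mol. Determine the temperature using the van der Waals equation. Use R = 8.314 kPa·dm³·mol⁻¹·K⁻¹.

T ≈ 609.9 K

T = (P + a n²/V²)(V − nb)/(nR)
P + a n²/V² = 3641 + (365.9)(3.15)²/(4.295)² = 3837.8 kPa
V − nb = 4.295 − (3.15)(0.04219) = 4.1621 dm³
T = (3837.8)(4.1621)/((3.15)(8.314)) = 609.9 K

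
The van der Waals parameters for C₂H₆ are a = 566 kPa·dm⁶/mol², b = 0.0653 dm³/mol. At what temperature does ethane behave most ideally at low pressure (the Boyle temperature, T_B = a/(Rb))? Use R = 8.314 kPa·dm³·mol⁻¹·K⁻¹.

For a van der Waals gas the second virial coefficient B₂ = b − a/(RT) vanishes at T_B = a/(Rb).
T_B = 566/(8.314×0.0653) = 566/0.54290 = 1043 K

T_B ≈ 1043 K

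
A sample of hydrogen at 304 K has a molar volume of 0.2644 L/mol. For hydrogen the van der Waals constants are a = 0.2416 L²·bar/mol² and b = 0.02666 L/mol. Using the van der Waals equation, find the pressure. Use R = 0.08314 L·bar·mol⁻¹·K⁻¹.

P ≈ 102.9 bar

P = RT/(V_m − b) − a/V_m²
RT/(V_m − b) = (0.08314)(304)/(0.2644 − 0.02666) = 25.275/0.23774 = 106.31 bar
a/V_m² = 0.2416/(0.2644)² = 3.4560 bar
P = 106.31 − 3.4560 = 102.9 bar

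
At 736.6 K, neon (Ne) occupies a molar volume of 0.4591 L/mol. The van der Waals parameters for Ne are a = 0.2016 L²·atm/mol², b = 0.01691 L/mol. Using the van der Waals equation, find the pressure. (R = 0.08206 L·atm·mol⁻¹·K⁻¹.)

P ≈ 135.7 atm

P = RT/(V_m − b) − a/V_m²
RT/(V_m − b) = (0.08206)(736.6)/(0.4591 − 0.01691) = 60.445/0.44219 = 136.69 atm
a/V_m² = 0.2016/(0.4591)² = 0.95648 atm
P = 136.69 − 0.95648 = 135.7 atm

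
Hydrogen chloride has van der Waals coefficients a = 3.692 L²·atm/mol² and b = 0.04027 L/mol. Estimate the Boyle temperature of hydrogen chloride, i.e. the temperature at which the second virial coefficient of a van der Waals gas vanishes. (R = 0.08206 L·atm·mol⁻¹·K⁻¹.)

T_B ≈ 1117 K

For a van der Waals gas the second virial coefficient B₂ = b − a/(RT) vanishes at T_B = a/(Rb).
T_B = 3.692/(0.08206×0.04027) = 3.692/0.0033046 = 1117 K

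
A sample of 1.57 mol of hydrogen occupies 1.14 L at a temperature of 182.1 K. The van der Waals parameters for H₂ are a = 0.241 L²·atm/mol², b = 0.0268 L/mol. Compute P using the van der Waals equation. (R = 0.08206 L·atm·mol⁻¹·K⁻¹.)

P ≈ 20.91 atm

P = nRT/(V − nb) − a n²/V²
nRT/(V − nb) = (1.57)(0.08206)(182.1)/(1.14 − 1.57×0.0268) = 23.461/1.0979 = 21.369 atm
a n²/V² = (0.241)(1.57)²/(1.14)² = 0.45710 atm
P = 21.369 − 0.45710 = 20.91 atm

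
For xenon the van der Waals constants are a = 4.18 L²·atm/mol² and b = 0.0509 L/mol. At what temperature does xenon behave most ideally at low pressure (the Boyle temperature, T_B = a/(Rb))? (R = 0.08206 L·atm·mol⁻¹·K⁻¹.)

T_B ≈ 1001 K

For a van der Waals gas the second virial coefficient B₂ = b − a/(RT) vanishes at T_B = a/(Rb).
T_B = 4.18/(0.08206×0.0509) = 4.18/0.0041769 = 1001 K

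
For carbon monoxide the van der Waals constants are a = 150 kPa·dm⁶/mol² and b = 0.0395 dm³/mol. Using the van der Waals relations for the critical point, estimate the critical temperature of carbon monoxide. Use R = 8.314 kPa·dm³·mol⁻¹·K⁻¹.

For a van der Waals gas, T_c = 8a/(27Rb).
T_c = 8×150/(27×8.314×0.0395) = 1200.0/8.8669 = 135.3 K

T_c ≈ 135.3 K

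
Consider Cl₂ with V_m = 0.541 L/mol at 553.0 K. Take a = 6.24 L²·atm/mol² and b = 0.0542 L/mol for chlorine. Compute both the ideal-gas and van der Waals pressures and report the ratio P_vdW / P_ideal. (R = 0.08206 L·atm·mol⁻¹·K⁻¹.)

P_vdW / P_ideal ≈ 0.8572

Ideal: P_ideal = RT/V_m = (0.08206)(553.0)/0.541 = 83.8802 atm
vdW: P = RT/(V_m − b) − a/V_m² = 45.3792/0.486800 − 6.24/0.292681 = 93.2194 − 21.3201 = 71.8993 atm
Ratio = 71.8993/83.8802 = 0.8572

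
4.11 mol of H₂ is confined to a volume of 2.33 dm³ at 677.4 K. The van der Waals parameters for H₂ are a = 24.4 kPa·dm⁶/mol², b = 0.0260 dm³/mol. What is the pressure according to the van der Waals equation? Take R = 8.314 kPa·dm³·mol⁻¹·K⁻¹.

P = nRT/(V − nb) − a n²/V²
nRT/(V − nb) = (4.11)(8.314)(677.4)/(2.33 − 4.11×0.0260) = 23147/2.2231 = 10412 kPa
a n²/V² = (24.4)(4.11)²/(2.33)² = 75.921 kPa
P = 10412 − 75.921 = 10336 kPa

P ≈ 10336 kPa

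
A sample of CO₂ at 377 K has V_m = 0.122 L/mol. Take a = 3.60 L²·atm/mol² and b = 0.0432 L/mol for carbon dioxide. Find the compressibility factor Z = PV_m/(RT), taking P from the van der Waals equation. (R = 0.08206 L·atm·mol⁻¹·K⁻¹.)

P = RT/(V_m − b) − a/V_m² = (0.08206)(377)/(0.122 − 0.0432) − 3.60/(0.122)²
  = 30.937/0.078800 − 241.87 = 392.60 − 241.87 = 150.73 atm
Z = PV_m/(RT) = (150.73)(0.122)/((0.08206)(377)) = 18.389/30.937 = 0.5944

Z ≈ 0.5944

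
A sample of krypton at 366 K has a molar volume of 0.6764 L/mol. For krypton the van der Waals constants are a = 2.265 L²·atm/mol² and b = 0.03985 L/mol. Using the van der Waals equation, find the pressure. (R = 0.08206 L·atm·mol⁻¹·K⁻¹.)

P = RT/(V_m − b) − a/V_m²
RT/(V_m − b) = (0.08206)(366)/(0.6764 − 0.03985) = 30.034/0.63655 = 47.182 atm
a/V_m² = 2.265/(0.6764)² = 4.9506 atm
P = 47.182 − 4.9506 = 42.23 atm

P ≈ 42.23 atm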